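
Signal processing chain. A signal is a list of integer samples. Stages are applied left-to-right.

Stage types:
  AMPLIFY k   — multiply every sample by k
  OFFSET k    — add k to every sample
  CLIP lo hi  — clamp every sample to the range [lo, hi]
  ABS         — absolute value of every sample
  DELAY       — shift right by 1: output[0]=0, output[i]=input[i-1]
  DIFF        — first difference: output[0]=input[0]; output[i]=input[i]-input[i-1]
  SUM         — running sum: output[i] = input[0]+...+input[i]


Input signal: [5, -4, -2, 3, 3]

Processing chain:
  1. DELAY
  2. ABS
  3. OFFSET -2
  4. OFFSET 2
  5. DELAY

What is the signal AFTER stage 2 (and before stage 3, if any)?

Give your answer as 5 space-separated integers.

Answer: 0 5 4 2 3

Derivation:
Input: [5, -4, -2, 3, 3]
Stage 1 (DELAY): [0, 5, -4, -2, 3] = [0, 5, -4, -2, 3] -> [0, 5, -4, -2, 3]
Stage 2 (ABS): |0|=0, |5|=5, |-4|=4, |-2|=2, |3|=3 -> [0, 5, 4, 2, 3]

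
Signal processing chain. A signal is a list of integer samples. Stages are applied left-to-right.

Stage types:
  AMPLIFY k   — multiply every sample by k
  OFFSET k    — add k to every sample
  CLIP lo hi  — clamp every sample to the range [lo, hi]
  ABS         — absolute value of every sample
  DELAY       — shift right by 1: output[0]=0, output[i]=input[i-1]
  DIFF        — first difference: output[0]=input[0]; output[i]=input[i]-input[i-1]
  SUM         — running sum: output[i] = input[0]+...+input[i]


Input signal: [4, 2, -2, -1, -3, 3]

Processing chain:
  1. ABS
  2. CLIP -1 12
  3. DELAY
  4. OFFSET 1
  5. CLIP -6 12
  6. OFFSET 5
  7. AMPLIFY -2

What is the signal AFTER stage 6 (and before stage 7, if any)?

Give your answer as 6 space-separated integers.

Answer: 6 10 8 8 7 9

Derivation:
Input: [4, 2, -2, -1, -3, 3]
Stage 1 (ABS): |4|=4, |2|=2, |-2|=2, |-1|=1, |-3|=3, |3|=3 -> [4, 2, 2, 1, 3, 3]
Stage 2 (CLIP -1 12): clip(4,-1,12)=4, clip(2,-1,12)=2, clip(2,-1,12)=2, clip(1,-1,12)=1, clip(3,-1,12)=3, clip(3,-1,12)=3 -> [4, 2, 2, 1, 3, 3]
Stage 3 (DELAY): [0, 4, 2, 2, 1, 3] = [0, 4, 2, 2, 1, 3] -> [0, 4, 2, 2, 1, 3]
Stage 4 (OFFSET 1): 0+1=1, 4+1=5, 2+1=3, 2+1=3, 1+1=2, 3+1=4 -> [1, 5, 3, 3, 2, 4]
Stage 5 (CLIP -6 12): clip(1,-6,12)=1, clip(5,-6,12)=5, clip(3,-6,12)=3, clip(3,-6,12)=3, clip(2,-6,12)=2, clip(4,-6,12)=4 -> [1, 5, 3, 3, 2, 4]
Stage 6 (OFFSET 5): 1+5=6, 5+5=10, 3+5=8, 3+5=8, 2+5=7, 4+5=9 -> [6, 10, 8, 8, 7, 9]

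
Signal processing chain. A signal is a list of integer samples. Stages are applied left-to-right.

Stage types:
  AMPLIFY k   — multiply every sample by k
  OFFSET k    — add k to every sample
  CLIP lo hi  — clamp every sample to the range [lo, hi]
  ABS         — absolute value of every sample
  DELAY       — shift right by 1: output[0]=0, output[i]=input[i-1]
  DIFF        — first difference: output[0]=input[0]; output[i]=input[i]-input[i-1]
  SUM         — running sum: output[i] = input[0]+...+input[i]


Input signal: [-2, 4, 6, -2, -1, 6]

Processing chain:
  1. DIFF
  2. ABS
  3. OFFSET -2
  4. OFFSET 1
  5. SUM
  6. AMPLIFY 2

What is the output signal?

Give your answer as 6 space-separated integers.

Answer: 2 12 14 28 28 40

Derivation:
Input: [-2, 4, 6, -2, -1, 6]
Stage 1 (DIFF): s[0]=-2, 4--2=6, 6-4=2, -2-6=-8, -1--2=1, 6--1=7 -> [-2, 6, 2, -8, 1, 7]
Stage 2 (ABS): |-2|=2, |6|=6, |2|=2, |-8|=8, |1|=1, |7|=7 -> [2, 6, 2, 8, 1, 7]
Stage 3 (OFFSET -2): 2+-2=0, 6+-2=4, 2+-2=0, 8+-2=6, 1+-2=-1, 7+-2=5 -> [0, 4, 0, 6, -1, 5]
Stage 4 (OFFSET 1): 0+1=1, 4+1=5, 0+1=1, 6+1=7, -1+1=0, 5+1=6 -> [1, 5, 1, 7, 0, 6]
Stage 5 (SUM): sum[0..0]=1, sum[0..1]=6, sum[0..2]=7, sum[0..3]=14, sum[0..4]=14, sum[0..5]=20 -> [1, 6, 7, 14, 14, 20]
Stage 6 (AMPLIFY 2): 1*2=2, 6*2=12, 7*2=14, 14*2=28, 14*2=28, 20*2=40 -> [2, 12, 14, 28, 28, 40]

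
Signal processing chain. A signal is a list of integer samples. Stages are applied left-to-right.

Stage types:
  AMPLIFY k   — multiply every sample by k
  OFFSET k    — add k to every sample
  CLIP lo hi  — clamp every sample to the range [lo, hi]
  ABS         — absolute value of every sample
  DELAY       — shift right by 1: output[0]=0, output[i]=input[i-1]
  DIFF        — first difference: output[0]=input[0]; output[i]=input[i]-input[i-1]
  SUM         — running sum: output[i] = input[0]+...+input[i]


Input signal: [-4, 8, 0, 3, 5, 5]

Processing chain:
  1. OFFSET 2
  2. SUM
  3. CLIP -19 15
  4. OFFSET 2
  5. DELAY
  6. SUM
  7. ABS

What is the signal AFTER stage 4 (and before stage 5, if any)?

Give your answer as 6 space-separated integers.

Answer: 0 10 12 17 17 17

Derivation:
Input: [-4, 8, 0, 3, 5, 5]
Stage 1 (OFFSET 2): -4+2=-2, 8+2=10, 0+2=2, 3+2=5, 5+2=7, 5+2=7 -> [-2, 10, 2, 5, 7, 7]
Stage 2 (SUM): sum[0..0]=-2, sum[0..1]=8, sum[0..2]=10, sum[0..3]=15, sum[0..4]=22, sum[0..5]=29 -> [-2, 8, 10, 15, 22, 29]
Stage 3 (CLIP -19 15): clip(-2,-19,15)=-2, clip(8,-19,15)=8, clip(10,-19,15)=10, clip(15,-19,15)=15, clip(22,-19,15)=15, clip(29,-19,15)=15 -> [-2, 8, 10, 15, 15, 15]
Stage 4 (OFFSET 2): -2+2=0, 8+2=10, 10+2=12, 15+2=17, 15+2=17, 15+2=17 -> [0, 10, 12, 17, 17, 17]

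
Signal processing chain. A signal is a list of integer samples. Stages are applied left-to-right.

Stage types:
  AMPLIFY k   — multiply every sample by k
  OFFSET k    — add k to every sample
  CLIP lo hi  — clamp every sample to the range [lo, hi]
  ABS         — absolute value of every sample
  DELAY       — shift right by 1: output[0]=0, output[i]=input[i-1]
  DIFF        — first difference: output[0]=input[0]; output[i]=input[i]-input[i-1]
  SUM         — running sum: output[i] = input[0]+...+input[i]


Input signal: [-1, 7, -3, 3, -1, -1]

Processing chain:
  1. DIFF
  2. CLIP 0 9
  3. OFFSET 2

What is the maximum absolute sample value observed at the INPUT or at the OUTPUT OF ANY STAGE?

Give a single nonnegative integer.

Answer: 10

Derivation:
Input: [-1, 7, -3, 3, -1, -1] (max |s|=7)
Stage 1 (DIFF): s[0]=-1, 7--1=8, -3-7=-10, 3--3=6, -1-3=-4, -1--1=0 -> [-1, 8, -10, 6, -4, 0] (max |s|=10)
Stage 2 (CLIP 0 9): clip(-1,0,9)=0, clip(8,0,9)=8, clip(-10,0,9)=0, clip(6,0,9)=6, clip(-4,0,9)=0, clip(0,0,9)=0 -> [0, 8, 0, 6, 0, 0] (max |s|=8)
Stage 3 (OFFSET 2): 0+2=2, 8+2=10, 0+2=2, 6+2=8, 0+2=2, 0+2=2 -> [2, 10, 2, 8, 2, 2] (max |s|=10)
Overall max amplitude: 10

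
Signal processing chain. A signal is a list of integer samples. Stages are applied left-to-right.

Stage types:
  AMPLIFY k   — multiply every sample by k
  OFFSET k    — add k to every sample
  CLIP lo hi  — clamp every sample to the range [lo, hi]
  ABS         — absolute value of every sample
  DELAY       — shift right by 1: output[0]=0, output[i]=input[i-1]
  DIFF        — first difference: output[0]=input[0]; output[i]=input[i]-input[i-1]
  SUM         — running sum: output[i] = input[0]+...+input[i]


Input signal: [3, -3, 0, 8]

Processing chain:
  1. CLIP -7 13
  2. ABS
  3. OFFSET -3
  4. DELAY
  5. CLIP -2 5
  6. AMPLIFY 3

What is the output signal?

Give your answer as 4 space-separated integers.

Input: [3, -3, 0, 8]
Stage 1 (CLIP -7 13): clip(3,-7,13)=3, clip(-3,-7,13)=-3, clip(0,-7,13)=0, clip(8,-7,13)=8 -> [3, -3, 0, 8]
Stage 2 (ABS): |3|=3, |-3|=3, |0|=0, |8|=8 -> [3, 3, 0, 8]
Stage 3 (OFFSET -3): 3+-3=0, 3+-3=0, 0+-3=-3, 8+-3=5 -> [0, 0, -3, 5]
Stage 4 (DELAY): [0, 0, 0, -3] = [0, 0, 0, -3] -> [0, 0, 0, -3]
Stage 5 (CLIP -2 5): clip(0,-2,5)=0, clip(0,-2,5)=0, clip(0,-2,5)=0, clip(-3,-2,5)=-2 -> [0, 0, 0, -2]
Stage 6 (AMPLIFY 3): 0*3=0, 0*3=0, 0*3=0, -2*3=-6 -> [0, 0, 0, -6]

Answer: 0 0 0 -6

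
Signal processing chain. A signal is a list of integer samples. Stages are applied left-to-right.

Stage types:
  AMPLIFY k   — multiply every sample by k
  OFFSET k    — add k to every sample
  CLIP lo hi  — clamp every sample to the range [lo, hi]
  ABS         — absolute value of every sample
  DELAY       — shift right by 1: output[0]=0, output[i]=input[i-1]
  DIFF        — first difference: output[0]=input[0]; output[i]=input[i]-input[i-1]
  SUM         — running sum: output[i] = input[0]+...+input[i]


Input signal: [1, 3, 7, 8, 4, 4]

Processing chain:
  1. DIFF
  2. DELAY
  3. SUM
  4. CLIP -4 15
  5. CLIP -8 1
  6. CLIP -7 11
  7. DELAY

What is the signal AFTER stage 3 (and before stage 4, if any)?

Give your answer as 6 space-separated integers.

Answer: 0 1 3 7 8 4

Derivation:
Input: [1, 3, 7, 8, 4, 4]
Stage 1 (DIFF): s[0]=1, 3-1=2, 7-3=4, 8-7=1, 4-8=-4, 4-4=0 -> [1, 2, 4, 1, -4, 0]
Stage 2 (DELAY): [0, 1, 2, 4, 1, -4] = [0, 1, 2, 4, 1, -4] -> [0, 1, 2, 4, 1, -4]
Stage 3 (SUM): sum[0..0]=0, sum[0..1]=1, sum[0..2]=3, sum[0..3]=7, sum[0..4]=8, sum[0..5]=4 -> [0, 1, 3, 7, 8, 4]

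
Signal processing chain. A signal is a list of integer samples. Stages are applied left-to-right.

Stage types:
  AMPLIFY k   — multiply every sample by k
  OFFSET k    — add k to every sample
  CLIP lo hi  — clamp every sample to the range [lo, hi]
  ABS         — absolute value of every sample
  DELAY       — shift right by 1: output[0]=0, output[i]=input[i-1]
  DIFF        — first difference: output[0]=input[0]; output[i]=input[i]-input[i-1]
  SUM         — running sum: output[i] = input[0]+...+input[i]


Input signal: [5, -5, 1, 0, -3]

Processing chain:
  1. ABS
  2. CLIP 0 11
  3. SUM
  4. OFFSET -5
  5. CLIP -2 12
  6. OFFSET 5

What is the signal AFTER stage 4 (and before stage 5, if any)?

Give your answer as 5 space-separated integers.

Input: [5, -5, 1, 0, -3]
Stage 1 (ABS): |5|=5, |-5|=5, |1|=1, |0|=0, |-3|=3 -> [5, 5, 1, 0, 3]
Stage 2 (CLIP 0 11): clip(5,0,11)=5, clip(5,0,11)=5, clip(1,0,11)=1, clip(0,0,11)=0, clip(3,0,11)=3 -> [5, 5, 1, 0, 3]
Stage 3 (SUM): sum[0..0]=5, sum[0..1]=10, sum[0..2]=11, sum[0..3]=11, sum[0..4]=14 -> [5, 10, 11, 11, 14]
Stage 4 (OFFSET -5): 5+-5=0, 10+-5=5, 11+-5=6, 11+-5=6, 14+-5=9 -> [0, 5, 6, 6, 9]

Answer: 0 5 6 6 9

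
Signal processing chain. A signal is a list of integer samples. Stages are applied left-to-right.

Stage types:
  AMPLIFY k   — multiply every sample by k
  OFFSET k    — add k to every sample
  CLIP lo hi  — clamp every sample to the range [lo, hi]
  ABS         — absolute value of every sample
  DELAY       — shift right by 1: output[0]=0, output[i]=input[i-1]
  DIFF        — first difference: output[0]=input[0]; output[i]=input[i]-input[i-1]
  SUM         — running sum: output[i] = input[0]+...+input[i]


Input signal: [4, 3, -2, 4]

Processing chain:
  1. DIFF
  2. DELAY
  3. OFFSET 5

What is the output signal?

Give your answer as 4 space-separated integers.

Answer: 5 9 4 0

Derivation:
Input: [4, 3, -2, 4]
Stage 1 (DIFF): s[0]=4, 3-4=-1, -2-3=-5, 4--2=6 -> [4, -1, -5, 6]
Stage 2 (DELAY): [0, 4, -1, -5] = [0, 4, -1, -5] -> [0, 4, -1, -5]
Stage 3 (OFFSET 5): 0+5=5, 4+5=9, -1+5=4, -5+5=0 -> [5, 9, 4, 0]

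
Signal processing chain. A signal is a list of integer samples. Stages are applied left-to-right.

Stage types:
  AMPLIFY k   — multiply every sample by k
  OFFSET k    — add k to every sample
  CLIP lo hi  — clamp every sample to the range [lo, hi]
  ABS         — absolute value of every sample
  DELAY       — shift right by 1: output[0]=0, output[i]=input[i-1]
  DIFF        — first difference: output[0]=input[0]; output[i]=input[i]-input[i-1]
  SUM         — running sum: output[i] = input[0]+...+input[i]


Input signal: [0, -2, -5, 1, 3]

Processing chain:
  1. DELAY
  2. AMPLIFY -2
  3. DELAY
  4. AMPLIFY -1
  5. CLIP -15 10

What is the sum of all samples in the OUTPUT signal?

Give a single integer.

Input: [0, -2, -5, 1, 3]
Stage 1 (DELAY): [0, 0, -2, -5, 1] = [0, 0, -2, -5, 1] -> [0, 0, -2, -5, 1]
Stage 2 (AMPLIFY -2): 0*-2=0, 0*-2=0, -2*-2=4, -5*-2=10, 1*-2=-2 -> [0, 0, 4, 10, -2]
Stage 3 (DELAY): [0, 0, 0, 4, 10] = [0, 0, 0, 4, 10] -> [0, 0, 0, 4, 10]
Stage 4 (AMPLIFY -1): 0*-1=0, 0*-1=0, 0*-1=0, 4*-1=-4, 10*-1=-10 -> [0, 0, 0, -4, -10]
Stage 5 (CLIP -15 10): clip(0,-15,10)=0, clip(0,-15,10)=0, clip(0,-15,10)=0, clip(-4,-15,10)=-4, clip(-10,-15,10)=-10 -> [0, 0, 0, -4, -10]
Output sum: -14

Answer: -14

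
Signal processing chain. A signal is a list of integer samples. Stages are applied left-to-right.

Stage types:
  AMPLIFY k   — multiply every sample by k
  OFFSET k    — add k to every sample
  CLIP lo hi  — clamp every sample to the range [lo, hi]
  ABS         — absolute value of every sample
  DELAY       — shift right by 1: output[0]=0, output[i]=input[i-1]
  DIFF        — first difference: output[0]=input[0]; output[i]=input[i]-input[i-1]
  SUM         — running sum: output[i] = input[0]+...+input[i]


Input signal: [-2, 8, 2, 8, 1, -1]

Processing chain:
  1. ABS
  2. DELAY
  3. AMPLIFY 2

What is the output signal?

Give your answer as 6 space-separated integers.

Answer: 0 4 16 4 16 2

Derivation:
Input: [-2, 8, 2, 8, 1, -1]
Stage 1 (ABS): |-2|=2, |8|=8, |2|=2, |8|=8, |1|=1, |-1|=1 -> [2, 8, 2, 8, 1, 1]
Stage 2 (DELAY): [0, 2, 8, 2, 8, 1] = [0, 2, 8, 2, 8, 1] -> [0, 2, 8, 2, 8, 1]
Stage 3 (AMPLIFY 2): 0*2=0, 2*2=4, 8*2=16, 2*2=4, 8*2=16, 1*2=2 -> [0, 4, 16, 4, 16, 2]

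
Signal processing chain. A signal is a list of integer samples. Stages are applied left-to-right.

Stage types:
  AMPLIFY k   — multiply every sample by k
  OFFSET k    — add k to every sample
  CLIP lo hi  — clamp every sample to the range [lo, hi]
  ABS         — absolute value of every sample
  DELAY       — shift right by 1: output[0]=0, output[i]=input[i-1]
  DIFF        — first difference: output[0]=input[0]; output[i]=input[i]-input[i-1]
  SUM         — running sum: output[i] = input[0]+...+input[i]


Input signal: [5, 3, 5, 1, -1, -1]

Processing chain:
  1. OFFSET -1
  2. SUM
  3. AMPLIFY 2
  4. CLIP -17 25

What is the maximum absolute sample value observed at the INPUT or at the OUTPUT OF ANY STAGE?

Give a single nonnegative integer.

Input: [5, 3, 5, 1, -1, -1] (max |s|=5)
Stage 1 (OFFSET -1): 5+-1=4, 3+-1=2, 5+-1=4, 1+-1=0, -1+-1=-2, -1+-1=-2 -> [4, 2, 4, 0, -2, -2] (max |s|=4)
Stage 2 (SUM): sum[0..0]=4, sum[0..1]=6, sum[0..2]=10, sum[0..3]=10, sum[0..4]=8, sum[0..5]=6 -> [4, 6, 10, 10, 8, 6] (max |s|=10)
Stage 3 (AMPLIFY 2): 4*2=8, 6*2=12, 10*2=20, 10*2=20, 8*2=16, 6*2=12 -> [8, 12, 20, 20, 16, 12] (max |s|=20)
Stage 4 (CLIP -17 25): clip(8,-17,25)=8, clip(12,-17,25)=12, clip(20,-17,25)=20, clip(20,-17,25)=20, clip(16,-17,25)=16, clip(12,-17,25)=12 -> [8, 12, 20, 20, 16, 12] (max |s|=20)
Overall max amplitude: 20

Answer: 20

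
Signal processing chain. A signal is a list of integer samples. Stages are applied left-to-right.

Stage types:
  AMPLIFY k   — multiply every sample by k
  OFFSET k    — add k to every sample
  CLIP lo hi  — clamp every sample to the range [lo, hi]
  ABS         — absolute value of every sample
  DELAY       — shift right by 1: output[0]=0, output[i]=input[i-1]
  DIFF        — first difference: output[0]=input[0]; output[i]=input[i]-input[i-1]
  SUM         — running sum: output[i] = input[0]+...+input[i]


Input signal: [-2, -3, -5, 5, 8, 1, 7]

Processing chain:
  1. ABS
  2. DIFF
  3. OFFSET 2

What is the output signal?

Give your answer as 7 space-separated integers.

Input: [-2, -3, -5, 5, 8, 1, 7]
Stage 1 (ABS): |-2|=2, |-3|=3, |-5|=5, |5|=5, |8|=8, |1|=1, |7|=7 -> [2, 3, 5, 5, 8, 1, 7]
Stage 2 (DIFF): s[0]=2, 3-2=1, 5-3=2, 5-5=0, 8-5=3, 1-8=-7, 7-1=6 -> [2, 1, 2, 0, 3, -7, 6]
Stage 3 (OFFSET 2): 2+2=4, 1+2=3, 2+2=4, 0+2=2, 3+2=5, -7+2=-5, 6+2=8 -> [4, 3, 4, 2, 5, -5, 8]

Answer: 4 3 4 2 5 -5 8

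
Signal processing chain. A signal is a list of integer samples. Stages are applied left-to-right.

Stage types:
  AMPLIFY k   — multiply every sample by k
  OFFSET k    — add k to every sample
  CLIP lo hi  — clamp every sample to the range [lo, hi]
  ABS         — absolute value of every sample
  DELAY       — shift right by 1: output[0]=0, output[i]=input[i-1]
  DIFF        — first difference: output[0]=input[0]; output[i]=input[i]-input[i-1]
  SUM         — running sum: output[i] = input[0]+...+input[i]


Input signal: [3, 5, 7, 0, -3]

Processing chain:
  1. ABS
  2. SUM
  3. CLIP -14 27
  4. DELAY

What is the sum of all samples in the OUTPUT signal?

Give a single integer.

Input: [3, 5, 7, 0, -3]
Stage 1 (ABS): |3|=3, |5|=5, |7|=7, |0|=0, |-3|=3 -> [3, 5, 7, 0, 3]
Stage 2 (SUM): sum[0..0]=3, sum[0..1]=8, sum[0..2]=15, sum[0..3]=15, sum[0..4]=18 -> [3, 8, 15, 15, 18]
Stage 3 (CLIP -14 27): clip(3,-14,27)=3, clip(8,-14,27)=8, clip(15,-14,27)=15, clip(15,-14,27)=15, clip(18,-14,27)=18 -> [3, 8, 15, 15, 18]
Stage 4 (DELAY): [0, 3, 8, 15, 15] = [0, 3, 8, 15, 15] -> [0, 3, 8, 15, 15]
Output sum: 41

Answer: 41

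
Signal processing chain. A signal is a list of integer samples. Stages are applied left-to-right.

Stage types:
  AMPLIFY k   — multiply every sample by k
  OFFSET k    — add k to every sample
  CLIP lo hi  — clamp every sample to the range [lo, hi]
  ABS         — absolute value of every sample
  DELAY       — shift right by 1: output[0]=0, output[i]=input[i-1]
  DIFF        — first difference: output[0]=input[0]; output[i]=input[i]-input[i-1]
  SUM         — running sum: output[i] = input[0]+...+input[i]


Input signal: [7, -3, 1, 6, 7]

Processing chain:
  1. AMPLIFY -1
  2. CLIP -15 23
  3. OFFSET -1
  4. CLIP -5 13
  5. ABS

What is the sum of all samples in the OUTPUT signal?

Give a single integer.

Input: [7, -3, 1, 6, 7]
Stage 1 (AMPLIFY -1): 7*-1=-7, -3*-1=3, 1*-1=-1, 6*-1=-6, 7*-1=-7 -> [-7, 3, -1, -6, -7]
Stage 2 (CLIP -15 23): clip(-7,-15,23)=-7, clip(3,-15,23)=3, clip(-1,-15,23)=-1, clip(-6,-15,23)=-6, clip(-7,-15,23)=-7 -> [-7, 3, -1, -6, -7]
Stage 3 (OFFSET -1): -7+-1=-8, 3+-1=2, -1+-1=-2, -6+-1=-7, -7+-1=-8 -> [-8, 2, -2, -7, -8]
Stage 4 (CLIP -5 13): clip(-8,-5,13)=-5, clip(2,-5,13)=2, clip(-2,-5,13)=-2, clip(-7,-5,13)=-5, clip(-8,-5,13)=-5 -> [-5, 2, -2, -5, -5]
Stage 5 (ABS): |-5|=5, |2|=2, |-2|=2, |-5|=5, |-5|=5 -> [5, 2, 2, 5, 5]
Output sum: 19

Answer: 19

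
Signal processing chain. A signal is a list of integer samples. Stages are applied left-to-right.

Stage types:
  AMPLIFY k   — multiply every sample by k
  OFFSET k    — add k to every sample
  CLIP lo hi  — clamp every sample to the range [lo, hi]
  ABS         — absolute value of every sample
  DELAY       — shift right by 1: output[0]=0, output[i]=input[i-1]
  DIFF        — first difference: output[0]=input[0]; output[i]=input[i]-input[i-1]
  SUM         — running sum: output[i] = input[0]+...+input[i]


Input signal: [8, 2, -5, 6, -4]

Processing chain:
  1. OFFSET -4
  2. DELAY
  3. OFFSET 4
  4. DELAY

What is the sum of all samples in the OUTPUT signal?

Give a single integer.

Input: [8, 2, -5, 6, -4]
Stage 1 (OFFSET -4): 8+-4=4, 2+-4=-2, -5+-4=-9, 6+-4=2, -4+-4=-8 -> [4, -2, -9, 2, -8]
Stage 2 (DELAY): [0, 4, -2, -9, 2] = [0, 4, -2, -9, 2] -> [0, 4, -2, -9, 2]
Stage 3 (OFFSET 4): 0+4=4, 4+4=8, -2+4=2, -9+4=-5, 2+4=6 -> [4, 8, 2, -5, 6]
Stage 4 (DELAY): [0, 4, 8, 2, -5] = [0, 4, 8, 2, -5] -> [0, 4, 8, 2, -5]
Output sum: 9

Answer: 9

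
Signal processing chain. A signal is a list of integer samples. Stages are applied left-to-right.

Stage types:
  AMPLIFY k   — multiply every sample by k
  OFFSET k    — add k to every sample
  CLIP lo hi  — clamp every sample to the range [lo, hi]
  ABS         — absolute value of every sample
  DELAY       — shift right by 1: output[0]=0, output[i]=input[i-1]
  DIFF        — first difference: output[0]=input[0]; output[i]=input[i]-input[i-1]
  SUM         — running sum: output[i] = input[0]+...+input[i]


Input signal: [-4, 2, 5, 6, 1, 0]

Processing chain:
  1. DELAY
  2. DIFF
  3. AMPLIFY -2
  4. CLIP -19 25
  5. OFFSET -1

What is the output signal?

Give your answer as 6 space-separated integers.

Answer: -1 7 -13 -7 -3 9

Derivation:
Input: [-4, 2, 5, 6, 1, 0]
Stage 1 (DELAY): [0, -4, 2, 5, 6, 1] = [0, -4, 2, 5, 6, 1] -> [0, -4, 2, 5, 6, 1]
Stage 2 (DIFF): s[0]=0, -4-0=-4, 2--4=6, 5-2=3, 6-5=1, 1-6=-5 -> [0, -4, 6, 3, 1, -5]
Stage 3 (AMPLIFY -2): 0*-2=0, -4*-2=8, 6*-2=-12, 3*-2=-6, 1*-2=-2, -5*-2=10 -> [0, 8, -12, -6, -2, 10]
Stage 4 (CLIP -19 25): clip(0,-19,25)=0, clip(8,-19,25)=8, clip(-12,-19,25)=-12, clip(-6,-19,25)=-6, clip(-2,-19,25)=-2, clip(10,-19,25)=10 -> [0, 8, -12, -6, -2, 10]
Stage 5 (OFFSET -1): 0+-1=-1, 8+-1=7, -12+-1=-13, -6+-1=-7, -2+-1=-3, 10+-1=9 -> [-1, 7, -13, -7, -3, 9]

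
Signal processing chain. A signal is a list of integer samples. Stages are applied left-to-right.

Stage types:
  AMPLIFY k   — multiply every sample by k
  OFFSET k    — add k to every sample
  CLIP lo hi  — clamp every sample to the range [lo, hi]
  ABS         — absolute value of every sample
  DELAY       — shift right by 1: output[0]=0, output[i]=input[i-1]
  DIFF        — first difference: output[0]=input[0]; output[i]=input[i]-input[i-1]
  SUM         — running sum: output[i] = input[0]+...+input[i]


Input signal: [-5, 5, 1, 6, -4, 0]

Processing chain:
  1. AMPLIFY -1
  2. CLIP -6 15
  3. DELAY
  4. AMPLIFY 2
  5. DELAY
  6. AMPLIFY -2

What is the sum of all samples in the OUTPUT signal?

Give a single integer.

Input: [-5, 5, 1, 6, -4, 0]
Stage 1 (AMPLIFY -1): -5*-1=5, 5*-1=-5, 1*-1=-1, 6*-1=-6, -4*-1=4, 0*-1=0 -> [5, -5, -1, -6, 4, 0]
Stage 2 (CLIP -6 15): clip(5,-6,15)=5, clip(-5,-6,15)=-5, clip(-1,-6,15)=-1, clip(-6,-6,15)=-6, clip(4,-6,15)=4, clip(0,-6,15)=0 -> [5, -5, -1, -6, 4, 0]
Stage 3 (DELAY): [0, 5, -5, -1, -6, 4] = [0, 5, -5, -1, -6, 4] -> [0, 5, -5, -1, -6, 4]
Stage 4 (AMPLIFY 2): 0*2=0, 5*2=10, -5*2=-10, -1*2=-2, -6*2=-12, 4*2=8 -> [0, 10, -10, -2, -12, 8]
Stage 5 (DELAY): [0, 0, 10, -10, -2, -12] = [0, 0, 10, -10, -2, -12] -> [0, 0, 10, -10, -2, -12]
Stage 6 (AMPLIFY -2): 0*-2=0, 0*-2=0, 10*-2=-20, -10*-2=20, -2*-2=4, -12*-2=24 -> [0, 0, -20, 20, 4, 24]
Output sum: 28

Answer: 28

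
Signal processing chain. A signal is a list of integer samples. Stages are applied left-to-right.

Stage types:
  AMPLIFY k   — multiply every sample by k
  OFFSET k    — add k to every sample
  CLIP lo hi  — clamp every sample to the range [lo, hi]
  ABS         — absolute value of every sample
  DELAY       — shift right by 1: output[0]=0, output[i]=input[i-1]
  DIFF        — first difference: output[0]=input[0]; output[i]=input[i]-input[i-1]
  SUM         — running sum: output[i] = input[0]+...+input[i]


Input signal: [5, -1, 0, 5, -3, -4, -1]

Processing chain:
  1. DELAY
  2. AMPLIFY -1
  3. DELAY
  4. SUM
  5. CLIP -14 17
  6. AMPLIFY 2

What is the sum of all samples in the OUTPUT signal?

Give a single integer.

Input: [5, -1, 0, 5, -3, -4, -1]
Stage 1 (DELAY): [0, 5, -1, 0, 5, -3, -4] = [0, 5, -1, 0, 5, -3, -4] -> [0, 5, -1, 0, 5, -3, -4]
Stage 2 (AMPLIFY -1): 0*-1=0, 5*-1=-5, -1*-1=1, 0*-1=0, 5*-1=-5, -3*-1=3, -4*-1=4 -> [0, -5, 1, 0, -5, 3, 4]
Stage 3 (DELAY): [0, 0, -5, 1, 0, -5, 3] = [0, 0, -5, 1, 0, -5, 3] -> [0, 0, -5, 1, 0, -5, 3]
Stage 4 (SUM): sum[0..0]=0, sum[0..1]=0, sum[0..2]=-5, sum[0..3]=-4, sum[0..4]=-4, sum[0..5]=-9, sum[0..6]=-6 -> [0, 0, -5, -4, -4, -9, -6]
Stage 5 (CLIP -14 17): clip(0,-14,17)=0, clip(0,-14,17)=0, clip(-5,-14,17)=-5, clip(-4,-14,17)=-4, clip(-4,-14,17)=-4, clip(-9,-14,17)=-9, clip(-6,-14,17)=-6 -> [0, 0, -5, -4, -4, -9, -6]
Stage 6 (AMPLIFY 2): 0*2=0, 0*2=0, -5*2=-10, -4*2=-8, -4*2=-8, -9*2=-18, -6*2=-12 -> [0, 0, -10, -8, -8, -18, -12]
Output sum: -56

Answer: -56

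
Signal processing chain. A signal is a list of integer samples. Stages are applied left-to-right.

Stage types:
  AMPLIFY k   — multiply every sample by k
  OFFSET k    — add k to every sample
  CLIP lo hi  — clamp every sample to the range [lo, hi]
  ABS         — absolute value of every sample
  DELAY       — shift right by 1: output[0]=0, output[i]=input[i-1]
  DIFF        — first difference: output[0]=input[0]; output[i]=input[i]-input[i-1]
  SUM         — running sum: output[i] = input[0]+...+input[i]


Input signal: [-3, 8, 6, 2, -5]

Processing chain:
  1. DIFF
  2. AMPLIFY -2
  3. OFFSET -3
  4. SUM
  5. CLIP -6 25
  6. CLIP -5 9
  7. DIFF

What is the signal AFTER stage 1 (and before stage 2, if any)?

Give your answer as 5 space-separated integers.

Input: [-3, 8, 6, 2, -5]
Stage 1 (DIFF): s[0]=-3, 8--3=11, 6-8=-2, 2-6=-4, -5-2=-7 -> [-3, 11, -2, -4, -7]

Answer: -3 11 -2 -4 -7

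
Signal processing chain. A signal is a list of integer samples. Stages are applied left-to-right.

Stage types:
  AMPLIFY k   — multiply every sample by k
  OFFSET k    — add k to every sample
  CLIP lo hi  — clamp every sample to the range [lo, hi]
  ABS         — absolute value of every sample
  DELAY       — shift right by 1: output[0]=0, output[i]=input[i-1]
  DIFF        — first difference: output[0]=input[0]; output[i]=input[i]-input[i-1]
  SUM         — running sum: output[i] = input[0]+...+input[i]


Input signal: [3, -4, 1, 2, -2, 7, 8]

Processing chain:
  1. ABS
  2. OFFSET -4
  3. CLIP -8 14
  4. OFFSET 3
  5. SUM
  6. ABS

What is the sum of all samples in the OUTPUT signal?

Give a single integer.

Input: [3, -4, 1, 2, -2, 7, 8]
Stage 1 (ABS): |3|=3, |-4|=4, |1|=1, |2|=2, |-2|=2, |7|=7, |8|=8 -> [3, 4, 1, 2, 2, 7, 8]
Stage 2 (OFFSET -4): 3+-4=-1, 4+-4=0, 1+-4=-3, 2+-4=-2, 2+-4=-2, 7+-4=3, 8+-4=4 -> [-1, 0, -3, -2, -2, 3, 4]
Stage 3 (CLIP -8 14): clip(-1,-8,14)=-1, clip(0,-8,14)=0, clip(-3,-8,14)=-3, clip(-2,-8,14)=-2, clip(-2,-8,14)=-2, clip(3,-8,14)=3, clip(4,-8,14)=4 -> [-1, 0, -3, -2, -2, 3, 4]
Stage 4 (OFFSET 3): -1+3=2, 0+3=3, -3+3=0, -2+3=1, -2+3=1, 3+3=6, 4+3=7 -> [2, 3, 0, 1, 1, 6, 7]
Stage 5 (SUM): sum[0..0]=2, sum[0..1]=5, sum[0..2]=5, sum[0..3]=6, sum[0..4]=7, sum[0..5]=13, sum[0..6]=20 -> [2, 5, 5, 6, 7, 13, 20]
Stage 6 (ABS): |2|=2, |5|=5, |5|=5, |6|=6, |7|=7, |13|=13, |20|=20 -> [2, 5, 5, 6, 7, 13, 20]
Output sum: 58

Answer: 58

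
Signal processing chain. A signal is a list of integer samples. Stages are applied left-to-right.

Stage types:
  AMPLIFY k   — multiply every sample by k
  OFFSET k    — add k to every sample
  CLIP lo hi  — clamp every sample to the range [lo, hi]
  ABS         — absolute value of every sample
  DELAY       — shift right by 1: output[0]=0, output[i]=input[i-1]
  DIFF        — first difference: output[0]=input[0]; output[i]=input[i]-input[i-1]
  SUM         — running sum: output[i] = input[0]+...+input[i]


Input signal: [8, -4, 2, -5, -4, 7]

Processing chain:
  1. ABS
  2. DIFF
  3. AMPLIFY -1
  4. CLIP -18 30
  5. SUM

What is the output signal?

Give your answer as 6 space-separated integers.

Answer: -8 -4 -2 -5 -4 -7

Derivation:
Input: [8, -4, 2, -5, -4, 7]
Stage 1 (ABS): |8|=8, |-4|=4, |2|=2, |-5|=5, |-4|=4, |7|=7 -> [8, 4, 2, 5, 4, 7]
Stage 2 (DIFF): s[0]=8, 4-8=-4, 2-4=-2, 5-2=3, 4-5=-1, 7-4=3 -> [8, -4, -2, 3, -1, 3]
Stage 3 (AMPLIFY -1): 8*-1=-8, -4*-1=4, -2*-1=2, 3*-1=-3, -1*-1=1, 3*-1=-3 -> [-8, 4, 2, -3, 1, -3]
Stage 4 (CLIP -18 30): clip(-8,-18,30)=-8, clip(4,-18,30)=4, clip(2,-18,30)=2, clip(-3,-18,30)=-3, clip(1,-18,30)=1, clip(-3,-18,30)=-3 -> [-8, 4, 2, -3, 1, -3]
Stage 5 (SUM): sum[0..0]=-8, sum[0..1]=-4, sum[0..2]=-2, sum[0..3]=-5, sum[0..4]=-4, sum[0..5]=-7 -> [-8, -4, -2, -5, -4, -7]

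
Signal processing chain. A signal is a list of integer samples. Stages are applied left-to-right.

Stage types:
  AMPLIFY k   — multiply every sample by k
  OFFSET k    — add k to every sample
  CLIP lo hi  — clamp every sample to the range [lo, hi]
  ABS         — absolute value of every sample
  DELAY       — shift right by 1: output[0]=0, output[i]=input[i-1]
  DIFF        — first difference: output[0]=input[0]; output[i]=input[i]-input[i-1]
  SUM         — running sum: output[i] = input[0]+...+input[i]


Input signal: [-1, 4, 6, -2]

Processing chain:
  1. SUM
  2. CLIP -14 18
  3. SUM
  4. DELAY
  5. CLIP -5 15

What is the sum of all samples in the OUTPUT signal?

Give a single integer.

Input: [-1, 4, 6, -2]
Stage 1 (SUM): sum[0..0]=-1, sum[0..1]=3, sum[0..2]=9, sum[0..3]=7 -> [-1, 3, 9, 7]
Stage 2 (CLIP -14 18): clip(-1,-14,18)=-1, clip(3,-14,18)=3, clip(9,-14,18)=9, clip(7,-14,18)=7 -> [-1, 3, 9, 7]
Stage 3 (SUM): sum[0..0]=-1, sum[0..1]=2, sum[0..2]=11, sum[0..3]=18 -> [-1, 2, 11, 18]
Stage 4 (DELAY): [0, -1, 2, 11] = [0, -1, 2, 11] -> [0, -1, 2, 11]
Stage 5 (CLIP -5 15): clip(0,-5,15)=0, clip(-1,-5,15)=-1, clip(2,-5,15)=2, clip(11,-5,15)=11 -> [0, -1, 2, 11]
Output sum: 12

Answer: 12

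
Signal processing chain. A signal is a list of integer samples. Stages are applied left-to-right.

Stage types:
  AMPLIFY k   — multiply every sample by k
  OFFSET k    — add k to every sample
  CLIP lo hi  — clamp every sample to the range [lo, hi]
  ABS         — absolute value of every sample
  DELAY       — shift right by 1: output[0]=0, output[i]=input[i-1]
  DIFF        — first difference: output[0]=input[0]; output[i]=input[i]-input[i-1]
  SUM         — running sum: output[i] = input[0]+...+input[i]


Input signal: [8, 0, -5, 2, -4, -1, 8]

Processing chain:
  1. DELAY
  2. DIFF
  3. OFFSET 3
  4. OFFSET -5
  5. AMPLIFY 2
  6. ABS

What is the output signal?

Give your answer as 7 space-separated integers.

Input: [8, 0, -5, 2, -4, -1, 8]
Stage 1 (DELAY): [0, 8, 0, -5, 2, -4, -1] = [0, 8, 0, -5, 2, -4, -1] -> [0, 8, 0, -5, 2, -4, -1]
Stage 2 (DIFF): s[0]=0, 8-0=8, 0-8=-8, -5-0=-5, 2--5=7, -4-2=-6, -1--4=3 -> [0, 8, -8, -5, 7, -6, 3]
Stage 3 (OFFSET 3): 0+3=3, 8+3=11, -8+3=-5, -5+3=-2, 7+3=10, -6+3=-3, 3+3=6 -> [3, 11, -5, -2, 10, -3, 6]
Stage 4 (OFFSET -5): 3+-5=-2, 11+-5=6, -5+-5=-10, -2+-5=-7, 10+-5=5, -3+-5=-8, 6+-5=1 -> [-2, 6, -10, -7, 5, -8, 1]
Stage 5 (AMPLIFY 2): -2*2=-4, 6*2=12, -10*2=-20, -7*2=-14, 5*2=10, -8*2=-16, 1*2=2 -> [-4, 12, -20, -14, 10, -16, 2]
Stage 6 (ABS): |-4|=4, |12|=12, |-20|=20, |-14|=14, |10|=10, |-16|=16, |2|=2 -> [4, 12, 20, 14, 10, 16, 2]

Answer: 4 12 20 14 10 16 2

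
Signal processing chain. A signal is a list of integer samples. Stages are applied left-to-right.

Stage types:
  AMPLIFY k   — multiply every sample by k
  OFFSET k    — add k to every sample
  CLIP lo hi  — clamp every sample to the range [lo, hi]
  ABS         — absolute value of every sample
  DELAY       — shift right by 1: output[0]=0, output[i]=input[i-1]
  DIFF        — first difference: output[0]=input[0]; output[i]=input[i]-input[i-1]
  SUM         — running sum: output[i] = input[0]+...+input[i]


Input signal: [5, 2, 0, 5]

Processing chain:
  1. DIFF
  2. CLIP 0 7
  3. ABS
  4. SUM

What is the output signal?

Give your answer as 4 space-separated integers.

Answer: 5 5 5 10

Derivation:
Input: [5, 2, 0, 5]
Stage 1 (DIFF): s[0]=5, 2-5=-3, 0-2=-2, 5-0=5 -> [5, -3, -2, 5]
Stage 2 (CLIP 0 7): clip(5,0,7)=5, clip(-3,0,7)=0, clip(-2,0,7)=0, clip(5,0,7)=5 -> [5, 0, 0, 5]
Stage 3 (ABS): |5|=5, |0|=0, |0|=0, |5|=5 -> [5, 0, 0, 5]
Stage 4 (SUM): sum[0..0]=5, sum[0..1]=5, sum[0..2]=5, sum[0..3]=10 -> [5, 5, 5, 10]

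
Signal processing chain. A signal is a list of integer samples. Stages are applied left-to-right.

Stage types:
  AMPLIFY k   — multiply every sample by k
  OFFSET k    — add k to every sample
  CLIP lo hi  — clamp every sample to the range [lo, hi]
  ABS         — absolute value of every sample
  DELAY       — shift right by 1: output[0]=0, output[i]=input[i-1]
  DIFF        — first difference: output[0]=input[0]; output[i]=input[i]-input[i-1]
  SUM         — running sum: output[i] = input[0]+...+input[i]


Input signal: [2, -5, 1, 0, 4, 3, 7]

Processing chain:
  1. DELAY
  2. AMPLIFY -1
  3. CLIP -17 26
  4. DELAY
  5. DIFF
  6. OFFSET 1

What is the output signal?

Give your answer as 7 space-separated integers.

Answer: 1 1 -1 8 -5 2 -3

Derivation:
Input: [2, -5, 1, 0, 4, 3, 7]
Stage 1 (DELAY): [0, 2, -5, 1, 0, 4, 3] = [0, 2, -5, 1, 0, 4, 3] -> [0, 2, -5, 1, 0, 4, 3]
Stage 2 (AMPLIFY -1): 0*-1=0, 2*-1=-2, -5*-1=5, 1*-1=-1, 0*-1=0, 4*-1=-4, 3*-1=-3 -> [0, -2, 5, -1, 0, -4, -3]
Stage 3 (CLIP -17 26): clip(0,-17,26)=0, clip(-2,-17,26)=-2, clip(5,-17,26)=5, clip(-1,-17,26)=-1, clip(0,-17,26)=0, clip(-4,-17,26)=-4, clip(-3,-17,26)=-3 -> [0, -2, 5, -1, 0, -4, -3]
Stage 4 (DELAY): [0, 0, -2, 5, -1, 0, -4] = [0, 0, -2, 5, -1, 0, -4] -> [0, 0, -2, 5, -1, 0, -4]
Stage 5 (DIFF): s[0]=0, 0-0=0, -2-0=-2, 5--2=7, -1-5=-6, 0--1=1, -4-0=-4 -> [0, 0, -2, 7, -6, 1, -4]
Stage 6 (OFFSET 1): 0+1=1, 0+1=1, -2+1=-1, 7+1=8, -6+1=-5, 1+1=2, -4+1=-3 -> [1, 1, -1, 8, -5, 2, -3]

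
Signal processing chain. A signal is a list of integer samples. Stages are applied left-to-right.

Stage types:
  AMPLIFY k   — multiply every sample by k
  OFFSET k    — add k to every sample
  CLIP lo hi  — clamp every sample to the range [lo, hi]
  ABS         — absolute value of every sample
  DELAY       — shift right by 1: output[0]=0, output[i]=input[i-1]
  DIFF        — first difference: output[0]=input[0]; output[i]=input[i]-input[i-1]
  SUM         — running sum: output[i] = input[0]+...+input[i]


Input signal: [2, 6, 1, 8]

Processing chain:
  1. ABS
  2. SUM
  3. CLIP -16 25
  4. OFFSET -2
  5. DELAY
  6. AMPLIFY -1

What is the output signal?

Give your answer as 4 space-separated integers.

Answer: 0 0 -6 -7

Derivation:
Input: [2, 6, 1, 8]
Stage 1 (ABS): |2|=2, |6|=6, |1|=1, |8|=8 -> [2, 6, 1, 8]
Stage 2 (SUM): sum[0..0]=2, sum[0..1]=8, sum[0..2]=9, sum[0..3]=17 -> [2, 8, 9, 17]
Stage 3 (CLIP -16 25): clip(2,-16,25)=2, clip(8,-16,25)=8, clip(9,-16,25)=9, clip(17,-16,25)=17 -> [2, 8, 9, 17]
Stage 4 (OFFSET -2): 2+-2=0, 8+-2=6, 9+-2=7, 17+-2=15 -> [0, 6, 7, 15]
Stage 5 (DELAY): [0, 0, 6, 7] = [0, 0, 6, 7] -> [0, 0, 6, 7]
Stage 6 (AMPLIFY -1): 0*-1=0, 0*-1=0, 6*-1=-6, 7*-1=-7 -> [0, 0, -6, -7]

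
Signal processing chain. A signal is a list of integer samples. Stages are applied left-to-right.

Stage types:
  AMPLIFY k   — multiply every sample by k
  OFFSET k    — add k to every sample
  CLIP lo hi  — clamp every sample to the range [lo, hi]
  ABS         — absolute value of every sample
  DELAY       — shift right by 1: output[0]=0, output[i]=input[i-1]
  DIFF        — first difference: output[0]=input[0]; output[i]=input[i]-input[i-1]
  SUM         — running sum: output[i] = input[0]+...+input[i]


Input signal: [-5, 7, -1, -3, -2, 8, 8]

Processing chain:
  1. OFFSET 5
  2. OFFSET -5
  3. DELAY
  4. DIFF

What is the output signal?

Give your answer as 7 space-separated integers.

Input: [-5, 7, -1, -3, -2, 8, 8]
Stage 1 (OFFSET 5): -5+5=0, 7+5=12, -1+5=4, -3+5=2, -2+5=3, 8+5=13, 8+5=13 -> [0, 12, 4, 2, 3, 13, 13]
Stage 2 (OFFSET -5): 0+-5=-5, 12+-5=7, 4+-5=-1, 2+-5=-3, 3+-5=-2, 13+-5=8, 13+-5=8 -> [-5, 7, -1, -3, -2, 8, 8]
Stage 3 (DELAY): [0, -5, 7, -1, -3, -2, 8] = [0, -5, 7, -1, -3, -2, 8] -> [0, -5, 7, -1, -3, -2, 8]
Stage 4 (DIFF): s[0]=0, -5-0=-5, 7--5=12, -1-7=-8, -3--1=-2, -2--3=1, 8--2=10 -> [0, -5, 12, -8, -2, 1, 10]

Answer: 0 -5 12 -8 -2 1 10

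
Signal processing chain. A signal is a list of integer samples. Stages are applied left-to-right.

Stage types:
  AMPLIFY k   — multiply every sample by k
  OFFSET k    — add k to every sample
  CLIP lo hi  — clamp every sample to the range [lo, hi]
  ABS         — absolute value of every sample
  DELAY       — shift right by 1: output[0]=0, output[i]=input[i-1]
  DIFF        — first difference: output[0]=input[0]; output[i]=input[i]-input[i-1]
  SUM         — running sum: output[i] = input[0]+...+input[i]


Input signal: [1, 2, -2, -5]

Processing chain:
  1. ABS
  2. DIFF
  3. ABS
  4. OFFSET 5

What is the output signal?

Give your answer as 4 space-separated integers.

Answer: 6 6 5 8

Derivation:
Input: [1, 2, -2, -5]
Stage 1 (ABS): |1|=1, |2|=2, |-2|=2, |-5|=5 -> [1, 2, 2, 5]
Stage 2 (DIFF): s[0]=1, 2-1=1, 2-2=0, 5-2=3 -> [1, 1, 0, 3]
Stage 3 (ABS): |1|=1, |1|=1, |0|=0, |3|=3 -> [1, 1, 0, 3]
Stage 4 (OFFSET 5): 1+5=6, 1+5=6, 0+5=5, 3+5=8 -> [6, 6, 5, 8]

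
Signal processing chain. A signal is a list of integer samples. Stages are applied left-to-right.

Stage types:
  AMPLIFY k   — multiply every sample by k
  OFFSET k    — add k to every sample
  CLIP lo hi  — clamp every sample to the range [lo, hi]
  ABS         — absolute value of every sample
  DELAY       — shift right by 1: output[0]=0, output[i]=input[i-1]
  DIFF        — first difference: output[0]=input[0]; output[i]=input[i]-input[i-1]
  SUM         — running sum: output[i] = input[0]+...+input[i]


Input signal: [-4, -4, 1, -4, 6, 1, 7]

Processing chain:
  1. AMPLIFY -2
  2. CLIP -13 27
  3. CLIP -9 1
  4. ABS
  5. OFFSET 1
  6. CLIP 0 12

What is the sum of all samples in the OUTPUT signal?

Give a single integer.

Input: [-4, -4, 1, -4, 6, 1, 7]
Stage 1 (AMPLIFY -2): -4*-2=8, -4*-2=8, 1*-2=-2, -4*-2=8, 6*-2=-12, 1*-2=-2, 7*-2=-14 -> [8, 8, -2, 8, -12, -2, -14]
Stage 2 (CLIP -13 27): clip(8,-13,27)=8, clip(8,-13,27)=8, clip(-2,-13,27)=-2, clip(8,-13,27)=8, clip(-12,-13,27)=-12, clip(-2,-13,27)=-2, clip(-14,-13,27)=-13 -> [8, 8, -2, 8, -12, -2, -13]
Stage 3 (CLIP -9 1): clip(8,-9,1)=1, clip(8,-9,1)=1, clip(-2,-9,1)=-2, clip(8,-9,1)=1, clip(-12,-9,1)=-9, clip(-2,-9,1)=-2, clip(-13,-9,1)=-9 -> [1, 1, -2, 1, -9, -2, -9]
Stage 4 (ABS): |1|=1, |1|=1, |-2|=2, |1|=1, |-9|=9, |-2|=2, |-9|=9 -> [1, 1, 2, 1, 9, 2, 9]
Stage 5 (OFFSET 1): 1+1=2, 1+1=2, 2+1=3, 1+1=2, 9+1=10, 2+1=3, 9+1=10 -> [2, 2, 3, 2, 10, 3, 10]
Stage 6 (CLIP 0 12): clip(2,0,12)=2, clip(2,0,12)=2, clip(3,0,12)=3, clip(2,0,12)=2, clip(10,0,12)=10, clip(3,0,12)=3, clip(10,0,12)=10 -> [2, 2, 3, 2, 10, 3, 10]
Output sum: 32

Answer: 32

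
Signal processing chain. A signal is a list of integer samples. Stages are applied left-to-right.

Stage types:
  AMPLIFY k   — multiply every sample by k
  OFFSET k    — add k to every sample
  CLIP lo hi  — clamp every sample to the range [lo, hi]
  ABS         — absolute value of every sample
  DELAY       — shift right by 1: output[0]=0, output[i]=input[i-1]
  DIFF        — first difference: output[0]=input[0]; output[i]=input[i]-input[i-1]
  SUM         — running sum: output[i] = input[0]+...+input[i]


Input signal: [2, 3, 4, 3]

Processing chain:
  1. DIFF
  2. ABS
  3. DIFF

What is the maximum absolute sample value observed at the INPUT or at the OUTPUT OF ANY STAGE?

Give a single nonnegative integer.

Input: [2, 3, 4, 3] (max |s|=4)
Stage 1 (DIFF): s[0]=2, 3-2=1, 4-3=1, 3-4=-1 -> [2, 1, 1, -1] (max |s|=2)
Stage 2 (ABS): |2|=2, |1|=1, |1|=1, |-1|=1 -> [2, 1, 1, 1] (max |s|=2)
Stage 3 (DIFF): s[0]=2, 1-2=-1, 1-1=0, 1-1=0 -> [2, -1, 0, 0] (max |s|=2)
Overall max amplitude: 4

Answer: 4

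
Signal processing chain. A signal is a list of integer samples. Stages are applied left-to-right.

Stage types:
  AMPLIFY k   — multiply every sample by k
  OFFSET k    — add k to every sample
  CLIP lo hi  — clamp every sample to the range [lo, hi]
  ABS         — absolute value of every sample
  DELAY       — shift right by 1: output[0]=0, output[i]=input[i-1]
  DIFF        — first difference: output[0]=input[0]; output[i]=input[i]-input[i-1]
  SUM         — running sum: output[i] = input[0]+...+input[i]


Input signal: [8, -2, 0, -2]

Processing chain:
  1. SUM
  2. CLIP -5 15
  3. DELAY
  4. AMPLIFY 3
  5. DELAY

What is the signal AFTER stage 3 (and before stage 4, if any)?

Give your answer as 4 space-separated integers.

Input: [8, -2, 0, -2]
Stage 1 (SUM): sum[0..0]=8, sum[0..1]=6, sum[0..2]=6, sum[0..3]=4 -> [8, 6, 6, 4]
Stage 2 (CLIP -5 15): clip(8,-5,15)=8, clip(6,-5,15)=6, clip(6,-5,15)=6, clip(4,-5,15)=4 -> [8, 6, 6, 4]
Stage 3 (DELAY): [0, 8, 6, 6] = [0, 8, 6, 6] -> [0, 8, 6, 6]

Answer: 0 8 6 6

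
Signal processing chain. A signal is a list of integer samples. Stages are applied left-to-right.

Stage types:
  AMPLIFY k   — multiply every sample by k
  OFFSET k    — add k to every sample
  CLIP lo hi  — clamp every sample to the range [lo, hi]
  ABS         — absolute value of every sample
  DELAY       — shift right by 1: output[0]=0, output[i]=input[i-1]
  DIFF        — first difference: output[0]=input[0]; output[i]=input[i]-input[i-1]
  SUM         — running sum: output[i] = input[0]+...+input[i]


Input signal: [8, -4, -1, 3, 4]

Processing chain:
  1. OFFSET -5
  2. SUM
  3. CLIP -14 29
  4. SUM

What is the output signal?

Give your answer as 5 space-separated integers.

Input: [8, -4, -1, 3, 4]
Stage 1 (OFFSET -5): 8+-5=3, -4+-5=-9, -1+-5=-6, 3+-5=-2, 4+-5=-1 -> [3, -9, -6, -2, -1]
Stage 2 (SUM): sum[0..0]=3, sum[0..1]=-6, sum[0..2]=-12, sum[0..3]=-14, sum[0..4]=-15 -> [3, -6, -12, -14, -15]
Stage 3 (CLIP -14 29): clip(3,-14,29)=3, clip(-6,-14,29)=-6, clip(-12,-14,29)=-12, clip(-14,-14,29)=-14, clip(-15,-14,29)=-14 -> [3, -6, -12, -14, -14]
Stage 4 (SUM): sum[0..0]=3, sum[0..1]=-3, sum[0..2]=-15, sum[0..3]=-29, sum[0..4]=-43 -> [3, -3, -15, -29, -43]

Answer: 3 -3 -15 -29 -43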